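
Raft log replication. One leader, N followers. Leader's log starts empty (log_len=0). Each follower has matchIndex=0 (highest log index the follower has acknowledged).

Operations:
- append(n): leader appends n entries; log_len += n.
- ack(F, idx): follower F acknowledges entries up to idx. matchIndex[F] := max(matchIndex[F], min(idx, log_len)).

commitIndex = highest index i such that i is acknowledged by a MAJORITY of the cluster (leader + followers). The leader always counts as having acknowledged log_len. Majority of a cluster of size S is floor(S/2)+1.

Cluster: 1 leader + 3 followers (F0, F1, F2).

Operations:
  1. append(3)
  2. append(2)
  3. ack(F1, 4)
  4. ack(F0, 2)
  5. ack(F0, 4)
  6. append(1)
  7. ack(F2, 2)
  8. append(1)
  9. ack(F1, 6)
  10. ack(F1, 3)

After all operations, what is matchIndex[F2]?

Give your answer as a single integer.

Answer: 2

Derivation:
Op 1: append 3 -> log_len=3
Op 2: append 2 -> log_len=5
Op 3: F1 acks idx 4 -> match: F0=0 F1=4 F2=0; commitIndex=0
Op 4: F0 acks idx 2 -> match: F0=2 F1=4 F2=0; commitIndex=2
Op 5: F0 acks idx 4 -> match: F0=4 F1=4 F2=0; commitIndex=4
Op 6: append 1 -> log_len=6
Op 7: F2 acks idx 2 -> match: F0=4 F1=4 F2=2; commitIndex=4
Op 8: append 1 -> log_len=7
Op 9: F1 acks idx 6 -> match: F0=4 F1=6 F2=2; commitIndex=4
Op 10: F1 acks idx 3 -> match: F0=4 F1=6 F2=2; commitIndex=4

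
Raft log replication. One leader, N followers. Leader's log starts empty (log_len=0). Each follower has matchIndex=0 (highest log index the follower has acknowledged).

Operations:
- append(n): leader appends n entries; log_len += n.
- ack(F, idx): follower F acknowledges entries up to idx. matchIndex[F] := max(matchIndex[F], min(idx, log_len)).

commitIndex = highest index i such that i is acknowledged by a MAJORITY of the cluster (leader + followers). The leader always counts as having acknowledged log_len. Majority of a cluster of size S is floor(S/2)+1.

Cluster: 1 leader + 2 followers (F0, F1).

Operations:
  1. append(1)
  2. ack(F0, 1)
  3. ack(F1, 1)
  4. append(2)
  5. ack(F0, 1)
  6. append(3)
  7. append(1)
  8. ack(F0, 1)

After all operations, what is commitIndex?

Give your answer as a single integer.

Answer: 1

Derivation:
Op 1: append 1 -> log_len=1
Op 2: F0 acks idx 1 -> match: F0=1 F1=0; commitIndex=1
Op 3: F1 acks idx 1 -> match: F0=1 F1=1; commitIndex=1
Op 4: append 2 -> log_len=3
Op 5: F0 acks idx 1 -> match: F0=1 F1=1; commitIndex=1
Op 6: append 3 -> log_len=6
Op 7: append 1 -> log_len=7
Op 8: F0 acks idx 1 -> match: F0=1 F1=1; commitIndex=1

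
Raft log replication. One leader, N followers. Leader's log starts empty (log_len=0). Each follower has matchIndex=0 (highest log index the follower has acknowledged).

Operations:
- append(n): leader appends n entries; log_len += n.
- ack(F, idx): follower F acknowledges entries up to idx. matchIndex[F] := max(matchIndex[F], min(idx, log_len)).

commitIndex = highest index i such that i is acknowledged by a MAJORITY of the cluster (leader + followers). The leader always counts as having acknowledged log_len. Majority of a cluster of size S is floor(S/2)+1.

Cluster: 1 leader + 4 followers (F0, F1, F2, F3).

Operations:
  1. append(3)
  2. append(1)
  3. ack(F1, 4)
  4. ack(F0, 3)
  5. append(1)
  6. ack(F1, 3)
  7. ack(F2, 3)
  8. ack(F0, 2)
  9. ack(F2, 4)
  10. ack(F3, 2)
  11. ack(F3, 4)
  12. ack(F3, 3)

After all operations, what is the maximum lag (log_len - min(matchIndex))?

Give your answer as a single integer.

Answer: 2

Derivation:
Op 1: append 3 -> log_len=3
Op 2: append 1 -> log_len=4
Op 3: F1 acks idx 4 -> match: F0=0 F1=4 F2=0 F3=0; commitIndex=0
Op 4: F0 acks idx 3 -> match: F0=3 F1=4 F2=0 F3=0; commitIndex=3
Op 5: append 1 -> log_len=5
Op 6: F1 acks idx 3 -> match: F0=3 F1=4 F2=0 F3=0; commitIndex=3
Op 7: F2 acks idx 3 -> match: F0=3 F1=4 F2=3 F3=0; commitIndex=3
Op 8: F0 acks idx 2 -> match: F0=3 F1=4 F2=3 F3=0; commitIndex=3
Op 9: F2 acks idx 4 -> match: F0=3 F1=4 F2=4 F3=0; commitIndex=4
Op 10: F3 acks idx 2 -> match: F0=3 F1=4 F2=4 F3=2; commitIndex=4
Op 11: F3 acks idx 4 -> match: F0=3 F1=4 F2=4 F3=4; commitIndex=4
Op 12: F3 acks idx 3 -> match: F0=3 F1=4 F2=4 F3=4; commitIndex=4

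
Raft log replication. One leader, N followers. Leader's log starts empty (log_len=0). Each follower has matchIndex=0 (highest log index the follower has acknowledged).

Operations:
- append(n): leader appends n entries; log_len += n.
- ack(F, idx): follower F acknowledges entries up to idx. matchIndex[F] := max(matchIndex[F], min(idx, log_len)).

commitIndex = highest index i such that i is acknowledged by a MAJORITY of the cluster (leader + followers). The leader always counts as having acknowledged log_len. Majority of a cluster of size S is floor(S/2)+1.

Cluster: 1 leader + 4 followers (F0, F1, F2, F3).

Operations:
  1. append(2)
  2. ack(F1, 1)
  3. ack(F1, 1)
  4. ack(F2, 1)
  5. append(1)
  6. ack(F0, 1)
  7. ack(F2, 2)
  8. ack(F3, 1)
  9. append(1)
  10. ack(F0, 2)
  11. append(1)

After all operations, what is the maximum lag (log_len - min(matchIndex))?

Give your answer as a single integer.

Answer: 4

Derivation:
Op 1: append 2 -> log_len=2
Op 2: F1 acks idx 1 -> match: F0=0 F1=1 F2=0 F3=0; commitIndex=0
Op 3: F1 acks idx 1 -> match: F0=0 F1=1 F2=0 F3=0; commitIndex=0
Op 4: F2 acks idx 1 -> match: F0=0 F1=1 F2=1 F3=0; commitIndex=1
Op 5: append 1 -> log_len=3
Op 6: F0 acks idx 1 -> match: F0=1 F1=1 F2=1 F3=0; commitIndex=1
Op 7: F2 acks idx 2 -> match: F0=1 F1=1 F2=2 F3=0; commitIndex=1
Op 8: F3 acks idx 1 -> match: F0=1 F1=1 F2=2 F3=1; commitIndex=1
Op 9: append 1 -> log_len=4
Op 10: F0 acks idx 2 -> match: F0=2 F1=1 F2=2 F3=1; commitIndex=2
Op 11: append 1 -> log_len=5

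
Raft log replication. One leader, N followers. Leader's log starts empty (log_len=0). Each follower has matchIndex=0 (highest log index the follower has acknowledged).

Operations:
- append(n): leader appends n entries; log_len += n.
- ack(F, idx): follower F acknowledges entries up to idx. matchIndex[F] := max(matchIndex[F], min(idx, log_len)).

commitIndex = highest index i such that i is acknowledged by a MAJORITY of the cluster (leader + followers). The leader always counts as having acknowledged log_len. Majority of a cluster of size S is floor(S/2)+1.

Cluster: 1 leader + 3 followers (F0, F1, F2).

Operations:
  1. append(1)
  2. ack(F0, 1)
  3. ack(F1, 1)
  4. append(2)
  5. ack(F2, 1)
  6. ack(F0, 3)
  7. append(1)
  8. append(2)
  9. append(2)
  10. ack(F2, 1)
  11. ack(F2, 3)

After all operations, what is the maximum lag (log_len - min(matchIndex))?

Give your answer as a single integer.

Answer: 7

Derivation:
Op 1: append 1 -> log_len=1
Op 2: F0 acks idx 1 -> match: F0=1 F1=0 F2=0; commitIndex=0
Op 3: F1 acks idx 1 -> match: F0=1 F1=1 F2=0; commitIndex=1
Op 4: append 2 -> log_len=3
Op 5: F2 acks idx 1 -> match: F0=1 F1=1 F2=1; commitIndex=1
Op 6: F0 acks idx 3 -> match: F0=3 F1=1 F2=1; commitIndex=1
Op 7: append 1 -> log_len=4
Op 8: append 2 -> log_len=6
Op 9: append 2 -> log_len=8
Op 10: F2 acks idx 1 -> match: F0=3 F1=1 F2=1; commitIndex=1
Op 11: F2 acks idx 3 -> match: F0=3 F1=1 F2=3; commitIndex=3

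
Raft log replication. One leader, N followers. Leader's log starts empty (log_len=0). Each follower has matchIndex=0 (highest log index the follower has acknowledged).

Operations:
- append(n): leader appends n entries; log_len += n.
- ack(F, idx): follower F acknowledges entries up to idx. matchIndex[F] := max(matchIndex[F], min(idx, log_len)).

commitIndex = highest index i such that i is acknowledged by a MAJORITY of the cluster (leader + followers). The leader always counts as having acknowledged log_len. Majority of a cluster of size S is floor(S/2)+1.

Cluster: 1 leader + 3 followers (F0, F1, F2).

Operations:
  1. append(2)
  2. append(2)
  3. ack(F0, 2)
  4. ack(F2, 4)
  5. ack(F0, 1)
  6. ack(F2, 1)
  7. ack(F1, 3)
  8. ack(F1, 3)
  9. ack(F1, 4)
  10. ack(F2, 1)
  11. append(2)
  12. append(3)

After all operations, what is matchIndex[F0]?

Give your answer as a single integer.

Op 1: append 2 -> log_len=2
Op 2: append 2 -> log_len=4
Op 3: F0 acks idx 2 -> match: F0=2 F1=0 F2=0; commitIndex=0
Op 4: F2 acks idx 4 -> match: F0=2 F1=0 F2=4; commitIndex=2
Op 5: F0 acks idx 1 -> match: F0=2 F1=0 F2=4; commitIndex=2
Op 6: F2 acks idx 1 -> match: F0=2 F1=0 F2=4; commitIndex=2
Op 7: F1 acks idx 3 -> match: F0=2 F1=3 F2=4; commitIndex=3
Op 8: F1 acks idx 3 -> match: F0=2 F1=3 F2=4; commitIndex=3
Op 9: F1 acks idx 4 -> match: F0=2 F1=4 F2=4; commitIndex=4
Op 10: F2 acks idx 1 -> match: F0=2 F1=4 F2=4; commitIndex=4
Op 11: append 2 -> log_len=6
Op 12: append 3 -> log_len=9

Answer: 2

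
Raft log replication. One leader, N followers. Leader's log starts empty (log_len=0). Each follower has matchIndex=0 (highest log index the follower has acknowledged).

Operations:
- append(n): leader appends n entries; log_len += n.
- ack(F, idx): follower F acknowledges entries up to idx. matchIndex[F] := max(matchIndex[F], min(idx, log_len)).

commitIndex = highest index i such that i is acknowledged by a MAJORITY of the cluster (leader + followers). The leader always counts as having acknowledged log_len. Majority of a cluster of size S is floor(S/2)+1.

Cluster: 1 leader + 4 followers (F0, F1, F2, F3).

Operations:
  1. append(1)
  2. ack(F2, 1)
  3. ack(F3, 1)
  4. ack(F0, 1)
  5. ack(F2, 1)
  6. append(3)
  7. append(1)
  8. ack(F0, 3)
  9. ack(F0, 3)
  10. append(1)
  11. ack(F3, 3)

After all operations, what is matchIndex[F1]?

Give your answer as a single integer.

Op 1: append 1 -> log_len=1
Op 2: F2 acks idx 1 -> match: F0=0 F1=0 F2=1 F3=0; commitIndex=0
Op 3: F3 acks idx 1 -> match: F0=0 F1=0 F2=1 F3=1; commitIndex=1
Op 4: F0 acks idx 1 -> match: F0=1 F1=0 F2=1 F3=1; commitIndex=1
Op 5: F2 acks idx 1 -> match: F0=1 F1=0 F2=1 F3=1; commitIndex=1
Op 6: append 3 -> log_len=4
Op 7: append 1 -> log_len=5
Op 8: F0 acks idx 3 -> match: F0=3 F1=0 F2=1 F3=1; commitIndex=1
Op 9: F0 acks idx 3 -> match: F0=3 F1=0 F2=1 F3=1; commitIndex=1
Op 10: append 1 -> log_len=6
Op 11: F3 acks idx 3 -> match: F0=3 F1=0 F2=1 F3=3; commitIndex=3

Answer: 0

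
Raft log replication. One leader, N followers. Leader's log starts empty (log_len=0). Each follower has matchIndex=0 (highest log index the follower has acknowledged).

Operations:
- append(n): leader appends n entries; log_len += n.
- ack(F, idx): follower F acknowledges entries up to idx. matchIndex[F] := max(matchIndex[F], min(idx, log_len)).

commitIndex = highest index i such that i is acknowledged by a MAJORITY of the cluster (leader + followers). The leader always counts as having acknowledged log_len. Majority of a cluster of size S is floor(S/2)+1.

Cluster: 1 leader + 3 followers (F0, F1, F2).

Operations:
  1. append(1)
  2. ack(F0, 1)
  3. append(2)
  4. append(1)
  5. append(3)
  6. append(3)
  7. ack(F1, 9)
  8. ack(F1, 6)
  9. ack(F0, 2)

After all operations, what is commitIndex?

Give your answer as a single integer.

Op 1: append 1 -> log_len=1
Op 2: F0 acks idx 1 -> match: F0=1 F1=0 F2=0; commitIndex=0
Op 3: append 2 -> log_len=3
Op 4: append 1 -> log_len=4
Op 5: append 3 -> log_len=7
Op 6: append 3 -> log_len=10
Op 7: F1 acks idx 9 -> match: F0=1 F1=9 F2=0; commitIndex=1
Op 8: F1 acks idx 6 -> match: F0=1 F1=9 F2=0; commitIndex=1
Op 9: F0 acks idx 2 -> match: F0=2 F1=9 F2=0; commitIndex=2

Answer: 2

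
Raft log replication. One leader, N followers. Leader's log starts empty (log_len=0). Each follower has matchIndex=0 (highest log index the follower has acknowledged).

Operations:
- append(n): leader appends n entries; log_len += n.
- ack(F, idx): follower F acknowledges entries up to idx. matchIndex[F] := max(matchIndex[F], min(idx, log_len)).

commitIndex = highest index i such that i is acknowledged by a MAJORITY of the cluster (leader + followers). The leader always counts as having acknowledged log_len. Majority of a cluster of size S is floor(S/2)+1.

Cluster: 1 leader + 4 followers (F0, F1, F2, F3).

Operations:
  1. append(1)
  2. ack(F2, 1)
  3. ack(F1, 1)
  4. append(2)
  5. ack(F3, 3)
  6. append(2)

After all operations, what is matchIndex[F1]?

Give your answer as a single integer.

Answer: 1

Derivation:
Op 1: append 1 -> log_len=1
Op 2: F2 acks idx 1 -> match: F0=0 F1=0 F2=1 F3=0; commitIndex=0
Op 3: F1 acks idx 1 -> match: F0=0 F1=1 F2=1 F3=0; commitIndex=1
Op 4: append 2 -> log_len=3
Op 5: F3 acks idx 3 -> match: F0=0 F1=1 F2=1 F3=3; commitIndex=1
Op 6: append 2 -> log_len=5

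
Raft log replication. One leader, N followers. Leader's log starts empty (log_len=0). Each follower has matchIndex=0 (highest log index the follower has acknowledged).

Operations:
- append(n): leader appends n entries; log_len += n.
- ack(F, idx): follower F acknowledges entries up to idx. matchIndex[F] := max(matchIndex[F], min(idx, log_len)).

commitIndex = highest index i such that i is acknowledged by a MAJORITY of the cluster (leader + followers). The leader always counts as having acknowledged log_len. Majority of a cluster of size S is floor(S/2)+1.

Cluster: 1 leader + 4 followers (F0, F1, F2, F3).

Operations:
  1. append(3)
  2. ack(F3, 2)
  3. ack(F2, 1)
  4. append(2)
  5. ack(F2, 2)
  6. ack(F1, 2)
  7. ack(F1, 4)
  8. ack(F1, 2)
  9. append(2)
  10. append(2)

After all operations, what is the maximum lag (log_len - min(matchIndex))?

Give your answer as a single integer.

Op 1: append 3 -> log_len=3
Op 2: F3 acks idx 2 -> match: F0=0 F1=0 F2=0 F3=2; commitIndex=0
Op 3: F2 acks idx 1 -> match: F0=0 F1=0 F2=1 F3=2; commitIndex=1
Op 4: append 2 -> log_len=5
Op 5: F2 acks idx 2 -> match: F0=0 F1=0 F2=2 F3=2; commitIndex=2
Op 6: F1 acks idx 2 -> match: F0=0 F1=2 F2=2 F3=2; commitIndex=2
Op 7: F1 acks idx 4 -> match: F0=0 F1=4 F2=2 F3=2; commitIndex=2
Op 8: F1 acks idx 2 -> match: F0=0 F1=4 F2=2 F3=2; commitIndex=2
Op 9: append 2 -> log_len=7
Op 10: append 2 -> log_len=9

Answer: 9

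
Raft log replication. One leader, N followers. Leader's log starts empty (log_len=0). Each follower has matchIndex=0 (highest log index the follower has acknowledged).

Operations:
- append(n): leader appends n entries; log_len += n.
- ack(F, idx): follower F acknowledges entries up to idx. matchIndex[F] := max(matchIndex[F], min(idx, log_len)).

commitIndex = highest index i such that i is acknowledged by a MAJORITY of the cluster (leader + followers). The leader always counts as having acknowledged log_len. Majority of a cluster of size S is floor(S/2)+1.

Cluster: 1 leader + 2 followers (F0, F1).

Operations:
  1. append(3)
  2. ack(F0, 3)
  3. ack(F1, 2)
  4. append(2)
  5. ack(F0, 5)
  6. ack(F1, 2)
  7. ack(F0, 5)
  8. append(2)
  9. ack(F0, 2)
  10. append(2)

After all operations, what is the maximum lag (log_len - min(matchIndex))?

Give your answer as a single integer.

Answer: 7

Derivation:
Op 1: append 3 -> log_len=3
Op 2: F0 acks idx 3 -> match: F0=3 F1=0; commitIndex=3
Op 3: F1 acks idx 2 -> match: F0=3 F1=2; commitIndex=3
Op 4: append 2 -> log_len=5
Op 5: F0 acks idx 5 -> match: F0=5 F1=2; commitIndex=5
Op 6: F1 acks idx 2 -> match: F0=5 F1=2; commitIndex=5
Op 7: F0 acks idx 5 -> match: F0=5 F1=2; commitIndex=5
Op 8: append 2 -> log_len=7
Op 9: F0 acks idx 2 -> match: F0=5 F1=2; commitIndex=5
Op 10: append 2 -> log_len=9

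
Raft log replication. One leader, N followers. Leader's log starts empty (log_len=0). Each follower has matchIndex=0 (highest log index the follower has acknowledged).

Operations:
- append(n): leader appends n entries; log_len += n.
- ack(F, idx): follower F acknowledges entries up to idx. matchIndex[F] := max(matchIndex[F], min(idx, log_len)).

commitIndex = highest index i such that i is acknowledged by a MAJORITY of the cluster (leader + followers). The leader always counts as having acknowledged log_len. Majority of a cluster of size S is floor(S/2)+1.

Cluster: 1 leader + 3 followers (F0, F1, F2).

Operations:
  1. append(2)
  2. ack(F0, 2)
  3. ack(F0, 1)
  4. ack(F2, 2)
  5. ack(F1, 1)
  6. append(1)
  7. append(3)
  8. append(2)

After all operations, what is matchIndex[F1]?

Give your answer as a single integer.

Answer: 1

Derivation:
Op 1: append 2 -> log_len=2
Op 2: F0 acks idx 2 -> match: F0=2 F1=0 F2=0; commitIndex=0
Op 3: F0 acks idx 1 -> match: F0=2 F1=0 F2=0; commitIndex=0
Op 4: F2 acks idx 2 -> match: F0=2 F1=0 F2=2; commitIndex=2
Op 5: F1 acks idx 1 -> match: F0=2 F1=1 F2=2; commitIndex=2
Op 6: append 1 -> log_len=3
Op 7: append 3 -> log_len=6
Op 8: append 2 -> log_len=8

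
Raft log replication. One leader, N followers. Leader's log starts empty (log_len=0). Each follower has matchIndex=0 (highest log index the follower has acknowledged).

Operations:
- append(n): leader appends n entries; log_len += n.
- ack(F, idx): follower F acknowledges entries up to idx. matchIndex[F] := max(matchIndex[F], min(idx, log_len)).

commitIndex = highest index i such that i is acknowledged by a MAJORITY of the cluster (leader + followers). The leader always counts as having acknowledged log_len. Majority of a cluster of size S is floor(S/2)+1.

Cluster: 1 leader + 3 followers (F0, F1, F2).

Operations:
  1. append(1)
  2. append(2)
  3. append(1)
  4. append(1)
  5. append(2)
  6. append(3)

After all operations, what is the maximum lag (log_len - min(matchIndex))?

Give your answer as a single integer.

Op 1: append 1 -> log_len=1
Op 2: append 2 -> log_len=3
Op 3: append 1 -> log_len=4
Op 4: append 1 -> log_len=5
Op 5: append 2 -> log_len=7
Op 6: append 3 -> log_len=10

Answer: 10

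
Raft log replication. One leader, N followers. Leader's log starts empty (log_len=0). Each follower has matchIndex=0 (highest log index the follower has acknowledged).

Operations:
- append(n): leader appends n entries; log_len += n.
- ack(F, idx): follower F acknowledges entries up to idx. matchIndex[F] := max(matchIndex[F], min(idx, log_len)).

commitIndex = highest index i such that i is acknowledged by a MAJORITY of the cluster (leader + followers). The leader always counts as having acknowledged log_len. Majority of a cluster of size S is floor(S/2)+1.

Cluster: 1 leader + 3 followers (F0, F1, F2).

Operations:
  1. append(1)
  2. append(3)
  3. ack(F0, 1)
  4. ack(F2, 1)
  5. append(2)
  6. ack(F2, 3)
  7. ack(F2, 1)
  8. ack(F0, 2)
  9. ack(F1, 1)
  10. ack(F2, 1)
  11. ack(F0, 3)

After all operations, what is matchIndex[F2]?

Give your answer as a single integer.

Answer: 3

Derivation:
Op 1: append 1 -> log_len=1
Op 2: append 3 -> log_len=4
Op 3: F0 acks idx 1 -> match: F0=1 F1=0 F2=0; commitIndex=0
Op 4: F2 acks idx 1 -> match: F0=1 F1=0 F2=1; commitIndex=1
Op 5: append 2 -> log_len=6
Op 6: F2 acks idx 3 -> match: F0=1 F1=0 F2=3; commitIndex=1
Op 7: F2 acks idx 1 -> match: F0=1 F1=0 F2=3; commitIndex=1
Op 8: F0 acks idx 2 -> match: F0=2 F1=0 F2=3; commitIndex=2
Op 9: F1 acks idx 1 -> match: F0=2 F1=1 F2=3; commitIndex=2
Op 10: F2 acks idx 1 -> match: F0=2 F1=1 F2=3; commitIndex=2
Op 11: F0 acks idx 3 -> match: F0=3 F1=1 F2=3; commitIndex=3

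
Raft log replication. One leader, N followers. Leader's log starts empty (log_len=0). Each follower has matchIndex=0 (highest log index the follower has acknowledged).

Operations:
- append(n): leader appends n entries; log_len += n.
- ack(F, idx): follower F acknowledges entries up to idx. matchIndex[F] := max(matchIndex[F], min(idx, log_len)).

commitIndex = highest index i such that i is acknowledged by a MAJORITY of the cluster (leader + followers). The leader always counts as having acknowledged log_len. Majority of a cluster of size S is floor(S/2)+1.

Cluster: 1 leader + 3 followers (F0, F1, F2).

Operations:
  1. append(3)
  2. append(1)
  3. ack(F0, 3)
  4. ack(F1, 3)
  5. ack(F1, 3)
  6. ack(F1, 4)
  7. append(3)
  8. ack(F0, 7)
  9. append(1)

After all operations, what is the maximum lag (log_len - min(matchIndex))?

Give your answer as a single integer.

Op 1: append 3 -> log_len=3
Op 2: append 1 -> log_len=4
Op 3: F0 acks idx 3 -> match: F0=3 F1=0 F2=0; commitIndex=0
Op 4: F1 acks idx 3 -> match: F0=3 F1=3 F2=0; commitIndex=3
Op 5: F1 acks idx 3 -> match: F0=3 F1=3 F2=0; commitIndex=3
Op 6: F1 acks idx 4 -> match: F0=3 F1=4 F2=0; commitIndex=3
Op 7: append 3 -> log_len=7
Op 8: F0 acks idx 7 -> match: F0=7 F1=4 F2=0; commitIndex=4
Op 9: append 1 -> log_len=8

Answer: 8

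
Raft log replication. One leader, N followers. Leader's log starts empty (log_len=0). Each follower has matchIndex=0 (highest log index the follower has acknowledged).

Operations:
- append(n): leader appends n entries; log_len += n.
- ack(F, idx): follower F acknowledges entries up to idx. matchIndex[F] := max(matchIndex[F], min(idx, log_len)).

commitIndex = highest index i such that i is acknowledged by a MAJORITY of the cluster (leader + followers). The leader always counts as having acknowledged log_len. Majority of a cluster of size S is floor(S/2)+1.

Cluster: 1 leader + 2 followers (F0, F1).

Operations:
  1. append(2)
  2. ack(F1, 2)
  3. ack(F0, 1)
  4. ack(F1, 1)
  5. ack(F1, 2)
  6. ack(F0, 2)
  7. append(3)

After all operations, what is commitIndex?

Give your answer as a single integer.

Op 1: append 2 -> log_len=2
Op 2: F1 acks idx 2 -> match: F0=0 F1=2; commitIndex=2
Op 3: F0 acks idx 1 -> match: F0=1 F1=2; commitIndex=2
Op 4: F1 acks idx 1 -> match: F0=1 F1=2; commitIndex=2
Op 5: F1 acks idx 2 -> match: F0=1 F1=2; commitIndex=2
Op 6: F0 acks idx 2 -> match: F0=2 F1=2; commitIndex=2
Op 7: append 3 -> log_len=5

Answer: 2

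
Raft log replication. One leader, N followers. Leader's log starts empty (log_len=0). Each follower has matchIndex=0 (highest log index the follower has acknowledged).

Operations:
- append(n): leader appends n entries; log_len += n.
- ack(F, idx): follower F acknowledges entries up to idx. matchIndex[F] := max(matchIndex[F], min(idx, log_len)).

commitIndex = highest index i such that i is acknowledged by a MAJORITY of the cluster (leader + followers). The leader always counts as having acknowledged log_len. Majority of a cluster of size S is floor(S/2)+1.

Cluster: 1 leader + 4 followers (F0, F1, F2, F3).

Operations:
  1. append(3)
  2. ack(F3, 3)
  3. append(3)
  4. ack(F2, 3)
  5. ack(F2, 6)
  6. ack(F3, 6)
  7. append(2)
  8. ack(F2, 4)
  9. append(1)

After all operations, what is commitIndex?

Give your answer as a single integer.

Op 1: append 3 -> log_len=3
Op 2: F3 acks idx 3 -> match: F0=0 F1=0 F2=0 F3=3; commitIndex=0
Op 3: append 3 -> log_len=6
Op 4: F2 acks idx 3 -> match: F0=0 F1=0 F2=3 F3=3; commitIndex=3
Op 5: F2 acks idx 6 -> match: F0=0 F1=0 F2=6 F3=3; commitIndex=3
Op 6: F3 acks idx 6 -> match: F0=0 F1=0 F2=6 F3=6; commitIndex=6
Op 7: append 2 -> log_len=8
Op 8: F2 acks idx 4 -> match: F0=0 F1=0 F2=6 F3=6; commitIndex=6
Op 9: append 1 -> log_len=9

Answer: 6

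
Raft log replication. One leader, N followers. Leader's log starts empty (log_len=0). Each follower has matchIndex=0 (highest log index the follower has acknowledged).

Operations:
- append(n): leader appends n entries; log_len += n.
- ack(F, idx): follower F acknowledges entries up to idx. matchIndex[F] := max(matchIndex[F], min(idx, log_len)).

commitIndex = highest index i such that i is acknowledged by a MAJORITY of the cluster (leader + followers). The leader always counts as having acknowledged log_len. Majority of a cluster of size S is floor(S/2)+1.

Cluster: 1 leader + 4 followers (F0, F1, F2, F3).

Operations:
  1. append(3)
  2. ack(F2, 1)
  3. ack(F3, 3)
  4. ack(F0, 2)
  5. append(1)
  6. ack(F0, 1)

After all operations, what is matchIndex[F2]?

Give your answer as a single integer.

Answer: 1

Derivation:
Op 1: append 3 -> log_len=3
Op 2: F2 acks idx 1 -> match: F0=0 F1=0 F2=1 F3=0; commitIndex=0
Op 3: F3 acks idx 3 -> match: F0=0 F1=0 F2=1 F3=3; commitIndex=1
Op 4: F0 acks idx 2 -> match: F0=2 F1=0 F2=1 F3=3; commitIndex=2
Op 5: append 1 -> log_len=4
Op 6: F0 acks idx 1 -> match: F0=2 F1=0 F2=1 F3=3; commitIndex=2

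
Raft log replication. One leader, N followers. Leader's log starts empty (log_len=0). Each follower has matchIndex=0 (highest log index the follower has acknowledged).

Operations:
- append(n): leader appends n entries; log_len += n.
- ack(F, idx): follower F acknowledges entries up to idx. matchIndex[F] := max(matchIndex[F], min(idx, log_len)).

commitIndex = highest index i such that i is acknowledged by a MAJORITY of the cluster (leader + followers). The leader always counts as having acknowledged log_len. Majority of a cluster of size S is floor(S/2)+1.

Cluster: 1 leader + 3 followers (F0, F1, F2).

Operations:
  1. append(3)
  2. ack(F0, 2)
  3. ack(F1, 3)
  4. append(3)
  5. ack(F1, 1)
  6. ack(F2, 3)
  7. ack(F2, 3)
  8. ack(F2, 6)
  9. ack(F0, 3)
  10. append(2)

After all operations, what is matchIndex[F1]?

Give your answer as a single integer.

Answer: 3

Derivation:
Op 1: append 3 -> log_len=3
Op 2: F0 acks idx 2 -> match: F0=2 F1=0 F2=0; commitIndex=0
Op 3: F1 acks idx 3 -> match: F0=2 F1=3 F2=0; commitIndex=2
Op 4: append 3 -> log_len=6
Op 5: F1 acks idx 1 -> match: F0=2 F1=3 F2=0; commitIndex=2
Op 6: F2 acks idx 3 -> match: F0=2 F1=3 F2=3; commitIndex=3
Op 7: F2 acks idx 3 -> match: F0=2 F1=3 F2=3; commitIndex=3
Op 8: F2 acks idx 6 -> match: F0=2 F1=3 F2=6; commitIndex=3
Op 9: F0 acks idx 3 -> match: F0=3 F1=3 F2=6; commitIndex=3
Op 10: append 2 -> log_len=8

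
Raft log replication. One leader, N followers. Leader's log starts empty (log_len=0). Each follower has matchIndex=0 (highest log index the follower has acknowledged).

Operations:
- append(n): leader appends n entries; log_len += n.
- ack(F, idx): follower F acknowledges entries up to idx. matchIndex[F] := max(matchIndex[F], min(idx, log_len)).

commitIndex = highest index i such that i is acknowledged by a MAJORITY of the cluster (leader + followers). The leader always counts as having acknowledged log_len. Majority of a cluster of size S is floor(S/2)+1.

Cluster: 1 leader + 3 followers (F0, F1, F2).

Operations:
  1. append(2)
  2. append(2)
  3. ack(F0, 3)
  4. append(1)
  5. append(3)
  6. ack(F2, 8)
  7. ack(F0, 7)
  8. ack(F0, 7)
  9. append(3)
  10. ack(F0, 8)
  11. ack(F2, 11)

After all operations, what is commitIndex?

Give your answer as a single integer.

Answer: 8

Derivation:
Op 1: append 2 -> log_len=2
Op 2: append 2 -> log_len=4
Op 3: F0 acks idx 3 -> match: F0=3 F1=0 F2=0; commitIndex=0
Op 4: append 1 -> log_len=5
Op 5: append 3 -> log_len=8
Op 6: F2 acks idx 8 -> match: F0=3 F1=0 F2=8; commitIndex=3
Op 7: F0 acks idx 7 -> match: F0=7 F1=0 F2=8; commitIndex=7
Op 8: F0 acks idx 7 -> match: F0=7 F1=0 F2=8; commitIndex=7
Op 9: append 3 -> log_len=11
Op 10: F0 acks idx 8 -> match: F0=8 F1=0 F2=8; commitIndex=8
Op 11: F2 acks idx 11 -> match: F0=8 F1=0 F2=11; commitIndex=8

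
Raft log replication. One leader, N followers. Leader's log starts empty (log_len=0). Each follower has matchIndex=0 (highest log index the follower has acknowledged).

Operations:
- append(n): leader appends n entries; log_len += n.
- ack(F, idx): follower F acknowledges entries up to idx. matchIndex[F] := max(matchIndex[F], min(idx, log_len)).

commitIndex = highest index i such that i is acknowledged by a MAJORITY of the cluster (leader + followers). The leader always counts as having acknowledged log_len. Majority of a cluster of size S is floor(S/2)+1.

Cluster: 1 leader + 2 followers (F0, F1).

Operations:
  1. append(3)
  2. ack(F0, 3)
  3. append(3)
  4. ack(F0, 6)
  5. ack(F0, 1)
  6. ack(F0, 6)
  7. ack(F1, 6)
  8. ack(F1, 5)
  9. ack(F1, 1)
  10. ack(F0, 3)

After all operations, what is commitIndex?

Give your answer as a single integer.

Answer: 6

Derivation:
Op 1: append 3 -> log_len=3
Op 2: F0 acks idx 3 -> match: F0=3 F1=0; commitIndex=3
Op 3: append 3 -> log_len=6
Op 4: F0 acks idx 6 -> match: F0=6 F1=0; commitIndex=6
Op 5: F0 acks idx 1 -> match: F0=6 F1=0; commitIndex=6
Op 6: F0 acks idx 6 -> match: F0=6 F1=0; commitIndex=6
Op 7: F1 acks idx 6 -> match: F0=6 F1=6; commitIndex=6
Op 8: F1 acks idx 5 -> match: F0=6 F1=6; commitIndex=6
Op 9: F1 acks idx 1 -> match: F0=6 F1=6; commitIndex=6
Op 10: F0 acks idx 3 -> match: F0=6 F1=6; commitIndex=6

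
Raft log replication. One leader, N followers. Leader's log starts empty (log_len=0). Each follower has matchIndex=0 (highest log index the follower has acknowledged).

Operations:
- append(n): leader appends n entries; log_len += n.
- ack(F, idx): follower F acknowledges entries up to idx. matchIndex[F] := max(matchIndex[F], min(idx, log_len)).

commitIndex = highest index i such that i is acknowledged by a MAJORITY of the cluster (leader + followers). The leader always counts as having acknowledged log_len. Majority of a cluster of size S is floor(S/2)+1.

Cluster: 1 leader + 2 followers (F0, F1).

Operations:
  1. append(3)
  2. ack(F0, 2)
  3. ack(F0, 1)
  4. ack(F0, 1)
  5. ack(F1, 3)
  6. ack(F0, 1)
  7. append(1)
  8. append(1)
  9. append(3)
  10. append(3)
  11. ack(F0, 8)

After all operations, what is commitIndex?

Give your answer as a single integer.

Answer: 8

Derivation:
Op 1: append 3 -> log_len=3
Op 2: F0 acks idx 2 -> match: F0=2 F1=0; commitIndex=2
Op 3: F0 acks idx 1 -> match: F0=2 F1=0; commitIndex=2
Op 4: F0 acks idx 1 -> match: F0=2 F1=0; commitIndex=2
Op 5: F1 acks idx 3 -> match: F0=2 F1=3; commitIndex=3
Op 6: F0 acks idx 1 -> match: F0=2 F1=3; commitIndex=3
Op 7: append 1 -> log_len=4
Op 8: append 1 -> log_len=5
Op 9: append 3 -> log_len=8
Op 10: append 3 -> log_len=11
Op 11: F0 acks idx 8 -> match: F0=8 F1=3; commitIndex=8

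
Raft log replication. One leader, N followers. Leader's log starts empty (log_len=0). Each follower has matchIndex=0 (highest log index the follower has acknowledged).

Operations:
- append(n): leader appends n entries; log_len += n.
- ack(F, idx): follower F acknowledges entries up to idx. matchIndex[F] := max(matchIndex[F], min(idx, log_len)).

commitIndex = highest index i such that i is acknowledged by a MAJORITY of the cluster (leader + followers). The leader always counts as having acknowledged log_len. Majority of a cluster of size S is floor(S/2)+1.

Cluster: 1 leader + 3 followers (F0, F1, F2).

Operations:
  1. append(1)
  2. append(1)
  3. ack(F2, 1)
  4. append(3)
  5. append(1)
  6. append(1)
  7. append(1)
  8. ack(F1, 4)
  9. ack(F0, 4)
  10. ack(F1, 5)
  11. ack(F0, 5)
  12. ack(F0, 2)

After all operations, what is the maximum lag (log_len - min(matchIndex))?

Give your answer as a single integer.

Op 1: append 1 -> log_len=1
Op 2: append 1 -> log_len=2
Op 3: F2 acks idx 1 -> match: F0=0 F1=0 F2=1; commitIndex=0
Op 4: append 3 -> log_len=5
Op 5: append 1 -> log_len=6
Op 6: append 1 -> log_len=7
Op 7: append 1 -> log_len=8
Op 8: F1 acks idx 4 -> match: F0=0 F1=4 F2=1; commitIndex=1
Op 9: F0 acks idx 4 -> match: F0=4 F1=4 F2=1; commitIndex=4
Op 10: F1 acks idx 5 -> match: F0=4 F1=5 F2=1; commitIndex=4
Op 11: F0 acks idx 5 -> match: F0=5 F1=5 F2=1; commitIndex=5
Op 12: F0 acks idx 2 -> match: F0=5 F1=5 F2=1; commitIndex=5

Answer: 7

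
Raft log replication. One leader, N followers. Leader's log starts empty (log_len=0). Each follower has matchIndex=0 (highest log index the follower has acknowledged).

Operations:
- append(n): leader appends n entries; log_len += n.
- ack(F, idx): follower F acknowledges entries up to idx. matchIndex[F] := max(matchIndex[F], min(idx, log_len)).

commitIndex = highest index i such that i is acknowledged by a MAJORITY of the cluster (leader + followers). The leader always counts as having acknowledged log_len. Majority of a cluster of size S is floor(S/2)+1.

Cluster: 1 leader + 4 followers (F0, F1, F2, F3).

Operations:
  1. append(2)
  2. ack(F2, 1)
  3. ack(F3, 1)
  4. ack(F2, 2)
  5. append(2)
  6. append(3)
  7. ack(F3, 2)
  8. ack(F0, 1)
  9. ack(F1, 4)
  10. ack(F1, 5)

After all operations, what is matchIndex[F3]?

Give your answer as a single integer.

Answer: 2

Derivation:
Op 1: append 2 -> log_len=2
Op 2: F2 acks idx 1 -> match: F0=0 F1=0 F2=1 F3=0; commitIndex=0
Op 3: F3 acks idx 1 -> match: F0=0 F1=0 F2=1 F3=1; commitIndex=1
Op 4: F2 acks idx 2 -> match: F0=0 F1=0 F2=2 F3=1; commitIndex=1
Op 5: append 2 -> log_len=4
Op 6: append 3 -> log_len=7
Op 7: F3 acks idx 2 -> match: F0=0 F1=0 F2=2 F3=2; commitIndex=2
Op 8: F0 acks idx 1 -> match: F0=1 F1=0 F2=2 F3=2; commitIndex=2
Op 9: F1 acks idx 4 -> match: F0=1 F1=4 F2=2 F3=2; commitIndex=2
Op 10: F1 acks idx 5 -> match: F0=1 F1=5 F2=2 F3=2; commitIndex=2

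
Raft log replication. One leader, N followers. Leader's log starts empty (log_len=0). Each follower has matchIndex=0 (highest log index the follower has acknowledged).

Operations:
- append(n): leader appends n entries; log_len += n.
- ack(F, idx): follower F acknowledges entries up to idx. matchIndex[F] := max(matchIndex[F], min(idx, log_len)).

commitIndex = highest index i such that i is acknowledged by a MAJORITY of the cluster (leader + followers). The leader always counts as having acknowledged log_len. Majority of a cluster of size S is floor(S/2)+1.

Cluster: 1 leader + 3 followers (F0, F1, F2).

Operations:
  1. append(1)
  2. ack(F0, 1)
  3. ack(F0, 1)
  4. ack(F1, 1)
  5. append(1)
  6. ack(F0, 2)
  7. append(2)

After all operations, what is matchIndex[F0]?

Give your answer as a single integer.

Answer: 2

Derivation:
Op 1: append 1 -> log_len=1
Op 2: F0 acks idx 1 -> match: F0=1 F1=0 F2=0; commitIndex=0
Op 3: F0 acks idx 1 -> match: F0=1 F1=0 F2=0; commitIndex=0
Op 4: F1 acks idx 1 -> match: F0=1 F1=1 F2=0; commitIndex=1
Op 5: append 1 -> log_len=2
Op 6: F0 acks idx 2 -> match: F0=2 F1=1 F2=0; commitIndex=1
Op 7: append 2 -> log_len=4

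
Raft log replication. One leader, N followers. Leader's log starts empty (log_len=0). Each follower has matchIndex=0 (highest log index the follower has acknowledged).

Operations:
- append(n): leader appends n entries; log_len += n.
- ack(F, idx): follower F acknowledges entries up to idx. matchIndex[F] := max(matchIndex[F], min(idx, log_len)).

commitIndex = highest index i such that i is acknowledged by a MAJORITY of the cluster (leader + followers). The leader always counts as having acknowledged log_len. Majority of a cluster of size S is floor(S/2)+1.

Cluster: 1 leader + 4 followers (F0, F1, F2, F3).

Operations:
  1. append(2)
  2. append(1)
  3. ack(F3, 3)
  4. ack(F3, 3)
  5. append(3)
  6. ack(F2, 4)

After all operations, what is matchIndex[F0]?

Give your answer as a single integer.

Op 1: append 2 -> log_len=2
Op 2: append 1 -> log_len=3
Op 3: F3 acks idx 3 -> match: F0=0 F1=0 F2=0 F3=3; commitIndex=0
Op 4: F3 acks idx 3 -> match: F0=0 F1=0 F2=0 F3=3; commitIndex=0
Op 5: append 3 -> log_len=6
Op 6: F2 acks idx 4 -> match: F0=0 F1=0 F2=4 F3=3; commitIndex=3

Answer: 0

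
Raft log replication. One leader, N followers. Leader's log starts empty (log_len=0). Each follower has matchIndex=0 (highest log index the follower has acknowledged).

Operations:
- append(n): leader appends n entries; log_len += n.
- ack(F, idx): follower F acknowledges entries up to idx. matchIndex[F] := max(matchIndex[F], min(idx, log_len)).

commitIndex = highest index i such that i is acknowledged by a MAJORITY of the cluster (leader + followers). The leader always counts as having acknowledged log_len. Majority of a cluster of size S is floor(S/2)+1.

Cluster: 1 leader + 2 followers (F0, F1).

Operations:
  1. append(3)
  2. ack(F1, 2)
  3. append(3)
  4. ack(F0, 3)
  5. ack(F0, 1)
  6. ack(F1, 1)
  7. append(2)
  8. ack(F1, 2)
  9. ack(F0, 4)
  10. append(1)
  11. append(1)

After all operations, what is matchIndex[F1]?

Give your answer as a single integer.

Op 1: append 3 -> log_len=3
Op 2: F1 acks idx 2 -> match: F0=0 F1=2; commitIndex=2
Op 3: append 3 -> log_len=6
Op 4: F0 acks idx 3 -> match: F0=3 F1=2; commitIndex=3
Op 5: F0 acks idx 1 -> match: F0=3 F1=2; commitIndex=3
Op 6: F1 acks idx 1 -> match: F0=3 F1=2; commitIndex=3
Op 7: append 2 -> log_len=8
Op 8: F1 acks idx 2 -> match: F0=3 F1=2; commitIndex=3
Op 9: F0 acks idx 4 -> match: F0=4 F1=2; commitIndex=4
Op 10: append 1 -> log_len=9
Op 11: append 1 -> log_len=10

Answer: 2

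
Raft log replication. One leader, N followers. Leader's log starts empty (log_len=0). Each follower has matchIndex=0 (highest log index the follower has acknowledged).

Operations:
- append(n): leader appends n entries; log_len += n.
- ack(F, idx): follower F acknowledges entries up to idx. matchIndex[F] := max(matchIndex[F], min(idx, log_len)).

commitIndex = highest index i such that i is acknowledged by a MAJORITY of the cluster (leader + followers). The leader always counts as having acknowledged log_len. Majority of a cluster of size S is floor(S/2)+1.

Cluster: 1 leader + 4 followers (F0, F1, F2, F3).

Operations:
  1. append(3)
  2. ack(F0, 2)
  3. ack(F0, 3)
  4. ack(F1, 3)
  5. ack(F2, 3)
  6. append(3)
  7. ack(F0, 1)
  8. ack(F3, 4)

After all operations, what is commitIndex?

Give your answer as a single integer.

Answer: 3

Derivation:
Op 1: append 3 -> log_len=3
Op 2: F0 acks idx 2 -> match: F0=2 F1=0 F2=0 F3=0; commitIndex=0
Op 3: F0 acks idx 3 -> match: F0=3 F1=0 F2=0 F3=0; commitIndex=0
Op 4: F1 acks idx 3 -> match: F0=3 F1=3 F2=0 F3=0; commitIndex=3
Op 5: F2 acks idx 3 -> match: F0=3 F1=3 F2=3 F3=0; commitIndex=3
Op 6: append 3 -> log_len=6
Op 7: F0 acks idx 1 -> match: F0=3 F1=3 F2=3 F3=0; commitIndex=3
Op 8: F3 acks idx 4 -> match: F0=3 F1=3 F2=3 F3=4; commitIndex=3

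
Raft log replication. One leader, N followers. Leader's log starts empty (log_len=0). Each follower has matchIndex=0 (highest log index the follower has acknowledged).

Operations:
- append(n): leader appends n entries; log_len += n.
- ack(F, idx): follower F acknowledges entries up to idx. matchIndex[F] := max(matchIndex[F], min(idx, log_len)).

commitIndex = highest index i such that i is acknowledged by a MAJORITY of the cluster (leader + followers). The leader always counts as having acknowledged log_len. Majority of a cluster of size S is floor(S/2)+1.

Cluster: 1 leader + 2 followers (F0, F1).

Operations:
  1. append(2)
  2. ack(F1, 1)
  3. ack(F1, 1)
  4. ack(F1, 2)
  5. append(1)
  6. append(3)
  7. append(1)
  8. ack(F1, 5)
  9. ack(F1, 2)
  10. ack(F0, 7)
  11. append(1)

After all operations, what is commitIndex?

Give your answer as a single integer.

Answer: 7

Derivation:
Op 1: append 2 -> log_len=2
Op 2: F1 acks idx 1 -> match: F0=0 F1=1; commitIndex=1
Op 3: F1 acks idx 1 -> match: F0=0 F1=1; commitIndex=1
Op 4: F1 acks idx 2 -> match: F0=0 F1=2; commitIndex=2
Op 5: append 1 -> log_len=3
Op 6: append 3 -> log_len=6
Op 7: append 1 -> log_len=7
Op 8: F1 acks idx 5 -> match: F0=0 F1=5; commitIndex=5
Op 9: F1 acks idx 2 -> match: F0=0 F1=5; commitIndex=5
Op 10: F0 acks idx 7 -> match: F0=7 F1=5; commitIndex=7
Op 11: append 1 -> log_len=8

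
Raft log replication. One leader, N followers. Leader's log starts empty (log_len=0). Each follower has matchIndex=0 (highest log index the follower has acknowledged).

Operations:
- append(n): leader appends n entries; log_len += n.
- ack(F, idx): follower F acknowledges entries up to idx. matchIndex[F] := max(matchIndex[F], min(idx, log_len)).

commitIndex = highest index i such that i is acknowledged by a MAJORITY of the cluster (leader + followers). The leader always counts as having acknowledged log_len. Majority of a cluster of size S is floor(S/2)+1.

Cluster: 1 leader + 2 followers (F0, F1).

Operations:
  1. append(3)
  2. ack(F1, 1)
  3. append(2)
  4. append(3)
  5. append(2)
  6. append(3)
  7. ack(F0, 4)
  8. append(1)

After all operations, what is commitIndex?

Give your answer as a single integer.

Op 1: append 3 -> log_len=3
Op 2: F1 acks idx 1 -> match: F0=0 F1=1; commitIndex=1
Op 3: append 2 -> log_len=5
Op 4: append 3 -> log_len=8
Op 5: append 2 -> log_len=10
Op 6: append 3 -> log_len=13
Op 7: F0 acks idx 4 -> match: F0=4 F1=1; commitIndex=4
Op 8: append 1 -> log_len=14

Answer: 4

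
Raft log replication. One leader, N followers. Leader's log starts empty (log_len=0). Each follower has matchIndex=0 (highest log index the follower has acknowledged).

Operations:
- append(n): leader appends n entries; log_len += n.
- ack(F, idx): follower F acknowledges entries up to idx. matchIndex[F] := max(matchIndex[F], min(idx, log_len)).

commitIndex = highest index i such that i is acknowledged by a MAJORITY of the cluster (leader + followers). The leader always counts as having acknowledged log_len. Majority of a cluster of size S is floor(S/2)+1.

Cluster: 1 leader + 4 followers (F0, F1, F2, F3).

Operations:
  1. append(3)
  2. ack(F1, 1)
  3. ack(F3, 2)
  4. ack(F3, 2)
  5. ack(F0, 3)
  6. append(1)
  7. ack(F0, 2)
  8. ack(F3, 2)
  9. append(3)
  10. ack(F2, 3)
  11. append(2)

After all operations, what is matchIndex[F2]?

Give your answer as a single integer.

Op 1: append 3 -> log_len=3
Op 2: F1 acks idx 1 -> match: F0=0 F1=1 F2=0 F3=0; commitIndex=0
Op 3: F3 acks idx 2 -> match: F0=0 F1=1 F2=0 F3=2; commitIndex=1
Op 4: F3 acks idx 2 -> match: F0=0 F1=1 F2=0 F3=2; commitIndex=1
Op 5: F0 acks idx 3 -> match: F0=3 F1=1 F2=0 F3=2; commitIndex=2
Op 6: append 1 -> log_len=4
Op 7: F0 acks idx 2 -> match: F0=3 F1=1 F2=0 F3=2; commitIndex=2
Op 8: F3 acks idx 2 -> match: F0=3 F1=1 F2=0 F3=2; commitIndex=2
Op 9: append 3 -> log_len=7
Op 10: F2 acks idx 3 -> match: F0=3 F1=1 F2=3 F3=2; commitIndex=3
Op 11: append 2 -> log_len=9

Answer: 3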